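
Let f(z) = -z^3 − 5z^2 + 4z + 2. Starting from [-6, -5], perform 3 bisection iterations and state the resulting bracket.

[-5.75, -5.625]

z = -5.5 gives f = -4.875, negative; keep [-6, -5.5]
z = -5.75 gives f = 3.796875, positive; keep [-5.75, -5.5]
z = -5.625 gives f = -0.724609, negative; keep [-5.75, -5.625]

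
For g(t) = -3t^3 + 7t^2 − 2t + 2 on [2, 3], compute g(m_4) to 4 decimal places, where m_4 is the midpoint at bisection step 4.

midpoint 2.5: g = -6.125 < 0 → [2, 2.5]
midpoint 2.25: g = -1.234375 < 0 → [2, 2.25]
midpoint 2.125: g = 0.572266 > 0 → [2.125, 2.25]
midpoint 2.1875: g = -0.2815 < 0 → [2.125, 2.1875]

-0.2815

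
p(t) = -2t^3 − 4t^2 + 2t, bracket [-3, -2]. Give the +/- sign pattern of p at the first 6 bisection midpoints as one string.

m = -2.5, p(m) = 1.25 (+); new bracket [-2.5, -2]
m = -2.25, p(m) = -1.96875 (−); new bracket [-2.5, -2.25]
m = -2.375, p(m) = -0.519531 (−); new bracket [-2.5, -2.375]
m = -2.4375, p(m) = 0.3237 (+); new bracket [-2.4375, -2.375]
m = -2.40625, p(m) = -0.1081 (−); new bracket [-2.4375, -2.40625]
m = -2.421875, p(m) = 0.1052 (+); new bracket [-2.421875, -2.40625]

+--+-+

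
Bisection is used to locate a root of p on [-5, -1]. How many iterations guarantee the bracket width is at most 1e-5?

Width after n steps is 4/2^n. Need 2^n ≥ 4/1e-5 = 400000.
2^18 = 262144 < 400000 ≤ 2^19 = 524288, so n = 19.

19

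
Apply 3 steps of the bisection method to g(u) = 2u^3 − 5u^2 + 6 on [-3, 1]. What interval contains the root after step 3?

[-1, -0.5]

u = -1 gives g = -1, negative; keep [-1, 1]
u = 0 gives g = 6, positive; keep [-1, 0]
u = -0.5 gives g = 4.5, positive; keep [-1, -0.5]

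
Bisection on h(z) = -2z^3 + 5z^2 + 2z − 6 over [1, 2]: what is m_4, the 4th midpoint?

1.1875

h(1.5) = 1.5 > 0, so the root lies in [1, 1.5]
h(1.25) = 0.40625 > 0, so the root lies in [1, 1.25]
h(1.125) = -0.269531 < 0, so the root lies in [1.125, 1.25]
h(1.1875) = 0.0767 > 0, so the root lies in [1.125, 1.1875]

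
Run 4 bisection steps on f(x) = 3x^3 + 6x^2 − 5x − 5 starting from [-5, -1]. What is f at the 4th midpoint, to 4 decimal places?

f(-3) = -17 < 0, so the root lies in [-3, -1]
f(-2) = 5 > 0, so the root lies in [-3, -2]
f(-2.5) = -1.875 < 0, so the root lies in [-2.5, -2]
f(-2.25) = 2.4531 > 0, so the root lies in [-2.5, -2.25]

2.4531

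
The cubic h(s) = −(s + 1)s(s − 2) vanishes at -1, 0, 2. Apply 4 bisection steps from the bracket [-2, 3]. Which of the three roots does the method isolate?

h(0.5) = 1.125 > 0, so the root lies in [0.5, 3]
h(1.75) = 1.203125 > 0, so the root lies in [1.75, 3]
h(2.375) = -3.005859 < 0, so the root lies in [1.75, 2.375]
h(2.0625) = -0.3948 < 0, so the root lies in [1.75, 2.0625]

2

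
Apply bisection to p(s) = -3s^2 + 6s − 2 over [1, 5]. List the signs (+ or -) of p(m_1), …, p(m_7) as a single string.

--+--+-

p(3) = -11 < 0, so the root lies in [1, 3]
p(2) = -2 < 0, so the root lies in [1, 2]
p(1.5) = 0.25 > 0, so the root lies in [1.5, 2]
p(1.75) = -0.6875 < 0, so the root lies in [1.5, 1.75]
p(1.625) = -0.1719 < 0, so the root lies in [1.5, 1.625]
p(1.5625) = 0.0508 > 0, so the root lies in [1.5625, 1.625]
p(1.59375) = -0.0576 < 0, so the root lies in [1.5625, 1.59375]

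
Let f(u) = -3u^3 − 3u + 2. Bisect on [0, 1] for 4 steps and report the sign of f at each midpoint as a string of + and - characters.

f(0.5) = 0.125 > 0, so the root lies in [0.5, 1]
f(0.75) = -1.515625 < 0, so the root lies in [0.5, 0.75]
f(0.625) = -0.607422 < 0, so the root lies in [0.5, 0.625]
f(0.5625) = -0.2214 < 0, so the root lies in [0.5, 0.5625]

+---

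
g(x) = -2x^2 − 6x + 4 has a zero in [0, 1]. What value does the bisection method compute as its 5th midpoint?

0.53125

x = 0.5 gives g = 0.5, positive; keep [0.5, 1]
x = 0.75 gives g = -1.625, negative; keep [0.5, 0.75]
x = 0.625 gives g = -0.53125, negative; keep [0.5, 0.625]
x = 0.5625 gives g = -0.0078, negative; keep [0.5, 0.5625]
x = 0.53125 gives g = 0.248, positive; keep [0.53125, 0.5625]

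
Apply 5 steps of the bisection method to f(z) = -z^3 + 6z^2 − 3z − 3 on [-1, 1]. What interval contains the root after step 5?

[-0.5, -0.4375]

midpoint 0: f = -3 < 0 → [-1, 0]
midpoint -0.5: f = 0.125 > 0 → [-0.5, 0]
midpoint -0.25: f = -1.859375 < 0 → [-0.5, -0.25]
midpoint -0.375: f = -0.9785 < 0 → [-0.5, -0.375]
midpoint -0.4375: f = -0.4553 < 0 → [-0.5, -0.4375]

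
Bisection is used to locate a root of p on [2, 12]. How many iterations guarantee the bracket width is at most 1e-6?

24

Width after n steps is 10/2^n. Need 2^n ≥ 10/1e-6 = 10000000.
2^23 = 8388608 < 10000000 ≤ 2^24 = 16777216, so n = 24.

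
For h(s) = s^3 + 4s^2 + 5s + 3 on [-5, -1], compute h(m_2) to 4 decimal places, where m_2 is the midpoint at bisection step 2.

1.0000

m = -3, h(m) = -3 (−); new bracket [-3, -1]
m = -2, h(m) = 1 (+); new bracket [-3, -2]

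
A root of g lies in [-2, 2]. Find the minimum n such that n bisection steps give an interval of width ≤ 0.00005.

Width after n steps is 4/2^n. Need 2^n ≥ 4/0.00005 = 80000.
2^16 = 65536 < 80000 ≤ 2^17 = 131072, so n = 17.

17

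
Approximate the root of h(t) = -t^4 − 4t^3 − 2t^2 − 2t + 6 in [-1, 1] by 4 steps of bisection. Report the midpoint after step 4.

0.875

h(0) = 6 > 0, so the root lies in [0, 1]
h(0.5) = 3.9375 > 0, so the root lies in [0.5, 1]
h(0.75) = 1.371094 > 0, so the root lies in [0.75, 1]
h(0.875) = -0.5471 < 0, so the root lies in [0.75, 0.875]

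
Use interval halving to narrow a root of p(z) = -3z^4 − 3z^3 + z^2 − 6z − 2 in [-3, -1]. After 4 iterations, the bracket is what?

[-1.75, -1.625]

midpoint -2: p = -10 < 0 → [-2, -1]
midpoint -1.5: p = 4.1875 > 0 → [-2, -1.5]
midpoint -1.75: p = -0.496094 < 0 → [-1.75, -1.5]
midpoint -1.625: p = 2.345 > 0 → [-1.75, -1.625]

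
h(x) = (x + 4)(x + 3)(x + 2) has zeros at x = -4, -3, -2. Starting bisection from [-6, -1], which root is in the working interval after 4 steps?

h(-3.5) = 0.375 > 0, so the root lies in [-6, -3.5]
h(-4.75) = -3.609375 < 0, so the root lies in [-4.75, -3.5]
h(-4.125) = -0.298828 < 0, so the root lies in [-4.125, -3.5]
h(-3.8125) = 0.2761 > 0, so the root lies in [-4.125, -3.8125]

-4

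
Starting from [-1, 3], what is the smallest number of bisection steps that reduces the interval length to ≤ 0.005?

Width after n steps is 4/2^n. Need 2^n ≥ 4/0.005 = 800.
2^9 = 512 < 800 ≤ 2^10 = 1024, so n = 10.

10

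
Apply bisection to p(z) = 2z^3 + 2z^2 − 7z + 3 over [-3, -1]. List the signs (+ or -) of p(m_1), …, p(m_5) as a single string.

++--+

p(-2) = 9 > 0, so the root lies in [-3, -2]
p(-2.5) = 1.75 > 0, so the root lies in [-3, -2.5]
p(-2.75) = -4.21875 < 0, so the root lies in [-2.75, -2.5]
p(-2.625) = -1.0195 < 0, so the root lies in [-2.625, -2.5]
p(-2.5625) = 0.4175 > 0, so the root lies in [-2.625, -2.5625]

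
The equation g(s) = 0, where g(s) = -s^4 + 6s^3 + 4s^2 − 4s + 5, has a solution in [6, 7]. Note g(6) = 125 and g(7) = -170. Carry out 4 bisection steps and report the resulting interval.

[6.5, 6.5625]

m = 6.5, g(m) = 10.6875 (+); new bracket [6.5, 7]
m = 6.75, g(m) = -70.410156 (−); new bracket [6.5, 6.75]
m = 6.625, g(m) = -27.672119 (−); new bracket [6.5, 6.625]
m = 6.5625, g(m) = -7.96 (−); new bracket [6.5, 6.5625]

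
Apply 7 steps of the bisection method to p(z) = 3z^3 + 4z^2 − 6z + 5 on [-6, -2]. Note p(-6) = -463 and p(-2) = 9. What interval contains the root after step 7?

[-2.4375, -2.40625]

p(-4) = -99 < 0, so the root lies in [-4, -2]
p(-3) = -22 < 0, so the root lies in [-3, -2]
p(-2.5) = -1.875 < 0, so the root lies in [-2.5, -2]
p(-2.25) = 4.5781 > 0, so the root lies in [-2.5, -2.25]
p(-2.375) = 1.623 > 0, so the root lies in [-2.5, -2.375]
p(-2.4375) = -0.0559 < 0, so the root lies in [-2.4375, -2.375]
p(-2.40625) = 0.8008 > 0, so the root lies in [-2.4375, -2.40625]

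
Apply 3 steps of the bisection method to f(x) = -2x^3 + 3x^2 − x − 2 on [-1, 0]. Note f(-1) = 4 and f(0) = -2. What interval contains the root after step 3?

midpoint -0.5: f = -0.5 < 0 → [-1, -0.5]
midpoint -0.75: f = 1.28125 > 0 → [-0.75, -0.5]
midpoint -0.625: f = 0.285156 > 0 → [-0.625, -0.5]

[-0.625, -0.5]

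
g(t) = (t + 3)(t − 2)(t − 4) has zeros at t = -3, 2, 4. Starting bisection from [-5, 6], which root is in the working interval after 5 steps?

g(0.5) = 18.375 > 0, so the root lies in [-5, 0.5]
g(-2.25) = 19.921875 > 0, so the root lies in [-5, -2.25]
g(-3.625) = -26.806641 < 0, so the root lies in [-3.625, -2.25]
g(-2.9375) = 2.1409 > 0, so the root lies in [-3.625, -2.9375]
g(-3.28125) = -10.8152 < 0, so the root lies in [-3.28125, -2.9375]

-3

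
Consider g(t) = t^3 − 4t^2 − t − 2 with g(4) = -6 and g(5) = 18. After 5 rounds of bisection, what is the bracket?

[4.3125, 4.34375]

g(4.5) = 3.625 > 0, so the root lies in [4, 4.5]
g(4.25) = -1.734375 < 0, so the root lies in [4.25, 4.5]
g(4.375) = 0.802734 > 0, so the root lies in [4.25, 4.375]
g(4.3125) = -0.5007 < 0, so the root lies in [4.3125, 4.375]
g(4.34375) = 0.1422 > 0, so the root lies in [4.3125, 4.34375]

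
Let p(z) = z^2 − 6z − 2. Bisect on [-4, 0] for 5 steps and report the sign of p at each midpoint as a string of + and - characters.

+++-+

p(-2) = 14 > 0, so the root lies in [-2, 0]
p(-1) = 5 > 0, so the root lies in [-1, 0]
p(-0.5) = 1.25 > 0, so the root lies in [-0.5, 0]
p(-0.25) = -0.4375 < 0, so the root lies in [-0.5, -0.25]
p(-0.375) = 0.3906 > 0, so the root lies in [-0.375, -0.25]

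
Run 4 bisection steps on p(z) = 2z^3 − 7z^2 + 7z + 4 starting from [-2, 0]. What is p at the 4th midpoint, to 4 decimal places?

midpoint -1: p = -12 < 0 → [-1, 0]
midpoint -0.5: p = -1.5 < 0 → [-0.5, 0]
midpoint -0.25: p = 1.78125 > 0 → [-0.5, -0.25]
midpoint -0.375: p = 0.2852 > 0 → [-0.5, -0.375]

0.2852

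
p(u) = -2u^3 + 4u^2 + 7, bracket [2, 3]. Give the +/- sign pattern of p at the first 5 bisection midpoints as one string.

p(2.5) = 0.75 > 0, so the root lies in [2.5, 3]
p(2.75) = -4.34375 < 0, so the root lies in [2.5, 2.75]
p(2.625) = -1.613281 < 0, so the root lies in [2.5, 2.625]
p(2.5625) = -0.3872 < 0, so the root lies in [2.5, 2.5625]
p(2.53125) = 0.1923 > 0, so the root lies in [2.53125, 2.5625]

+---+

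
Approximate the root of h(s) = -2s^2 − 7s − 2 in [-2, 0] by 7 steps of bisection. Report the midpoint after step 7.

midpoint -1: h = 3 > 0 → [-1, 0]
midpoint -0.5: h = 1 > 0 → [-0.5, 0]
midpoint -0.25: h = -0.375 < 0 → [-0.5, -0.25]
midpoint -0.375: h = 0.3438 > 0 → [-0.375, -0.25]
midpoint -0.3125: h = -0.0078 < 0 → [-0.375, -0.3125]
midpoint -0.34375: h = 0.1699 > 0 → [-0.34375, -0.3125]
midpoint -0.328125: h = 0.0815 > 0 → [-0.328125, -0.3125]

-0.328125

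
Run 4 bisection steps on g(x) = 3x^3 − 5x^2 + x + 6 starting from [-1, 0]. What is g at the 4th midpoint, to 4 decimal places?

midpoint -0.5: g = 3.875 > 0 → [-1, -0.5]
midpoint -0.75: g = 1.171875 > 0 → [-1, -0.75]
midpoint -0.875: g = -0.712891 < 0 → [-0.875, -0.75]
midpoint -0.8125: g = 0.2776 > 0 → [-0.875, -0.8125]

0.2776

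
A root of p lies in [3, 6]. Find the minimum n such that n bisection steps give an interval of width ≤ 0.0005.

Width after n steps is 3/2^n. Need 2^n ≥ 3/0.0005 = 6000.
2^12 = 4096 < 6000 ≤ 2^13 = 8192, so n = 13.

13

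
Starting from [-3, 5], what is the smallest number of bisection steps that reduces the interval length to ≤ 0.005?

Width after n steps is 8/2^n. Need 2^n ≥ 8/0.005 = 1600.
2^10 = 1024 < 1600 ≤ 2^11 = 2048, so n = 11.

11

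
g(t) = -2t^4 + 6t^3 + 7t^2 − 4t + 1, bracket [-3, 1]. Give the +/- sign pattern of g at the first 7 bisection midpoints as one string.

midpoint -1: g = 4 > 0 → [-3, -1]
midpoint -2: g = -43 < 0 → [-2, -1]
midpoint -1.5: g = -7.625 < 0 → [-1.5, -1]
midpoint -1.25: g = 0.3359 > 0 → [-1.5, -1.25]
midpoint -1.375: g = -3.0122 < 0 → [-1.375, -1.25]
midpoint -1.3125: g = -1.1924 < 0 → [-1.3125, -1.25]
midpoint -1.28125: g = -0.3933 < 0 → [-1.28125, -1.25]

+--+---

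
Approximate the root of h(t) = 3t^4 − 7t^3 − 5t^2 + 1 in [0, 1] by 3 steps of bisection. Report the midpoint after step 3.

0.375

m = 0.5, h(m) = -0.9375 (−); new bracket [0, 0.5]
m = 0.25, h(m) = 0.589844 (+); new bracket [0.25, 0.5]
m = 0.375, h(m) = -0.012939 (−); new bracket [0.25, 0.375]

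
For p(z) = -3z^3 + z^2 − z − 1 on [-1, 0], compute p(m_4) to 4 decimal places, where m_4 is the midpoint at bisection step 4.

-0.1199

midpoint -0.5: p = 0.125 > 0 → [-0.5, 0]
midpoint -0.25: p = -0.640625 < 0 → [-0.5, -0.25]
midpoint -0.375: p = -0.326172 < 0 → [-0.5, -0.375]
midpoint -0.4375: p = -0.1199 < 0 → [-0.5, -0.4375]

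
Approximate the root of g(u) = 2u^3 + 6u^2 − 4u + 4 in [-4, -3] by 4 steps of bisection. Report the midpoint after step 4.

-3.6875

m = -3.5, g(m) = 5.75 (+); new bracket [-4, -3.5]
m = -3.75, g(m) = -2.09375 (−); new bracket [-3.75, -3.5]
m = -3.625, g(m) = 2.074219 (+); new bracket [-3.75, -3.625]
m = -3.6875, g(m) = 0.0532 (+); new bracket [-3.75, -3.6875]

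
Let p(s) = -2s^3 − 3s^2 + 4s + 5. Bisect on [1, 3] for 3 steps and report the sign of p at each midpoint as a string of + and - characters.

--+

s = 2 gives p = -15, negative; keep [1, 2]
s = 1.5 gives p = -2.5, negative; keep [1, 1.5]
s = 1.25 gives p = 1.40625, positive; keep [1.25, 1.5]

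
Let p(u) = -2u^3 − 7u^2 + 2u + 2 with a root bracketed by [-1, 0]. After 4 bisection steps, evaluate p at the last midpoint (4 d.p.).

-0.0474

midpoint -0.5: p = -0.5 < 0 → [-0.5, 0]
midpoint -0.25: p = 1.09375 > 0 → [-0.5, -0.25]
midpoint -0.375: p = 0.371094 > 0 → [-0.5, -0.375]
midpoint -0.4375: p = -0.0474 < 0 → [-0.4375, -0.375]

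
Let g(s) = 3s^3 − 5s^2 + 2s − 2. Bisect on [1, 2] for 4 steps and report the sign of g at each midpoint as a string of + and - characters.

-+++

m = 1.5, g(m) = -0.125 (−); new bracket [1.5, 2]
m = 1.75, g(m) = 2.265625 (+); new bracket [1.5, 1.75]
m = 1.625, g(m) = 0.919922 (+); new bracket [1.5, 1.625]
m = 1.5625, g(m) = 0.3621 (+); new bracket [1.5, 1.5625]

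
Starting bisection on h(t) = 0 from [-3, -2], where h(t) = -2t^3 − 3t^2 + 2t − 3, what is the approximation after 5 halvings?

-2.21875

m = -2.5, h(m) = 4.5 (+); new bracket [-2.5, -2]
m = -2.25, h(m) = 0.09375 (+); new bracket [-2.25, -2]
m = -2.125, h(m) = -1.605469 (−); new bracket [-2.25, -2.125]
m = -2.1875, h(m) = -0.7954 (−); new bracket [-2.25, -2.1875]
m = -2.21875, h(m) = -0.3609 (−); new bracket [-2.25, -2.21875]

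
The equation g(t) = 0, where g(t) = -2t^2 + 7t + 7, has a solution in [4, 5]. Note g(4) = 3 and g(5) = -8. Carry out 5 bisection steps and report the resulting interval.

[4.28125, 4.3125]

g(4.5) = -2 < 0, so the root lies in [4, 4.5]
g(4.25) = 0.625 > 0, so the root lies in [4.25, 4.5]
g(4.375) = -0.65625 < 0, so the root lies in [4.25, 4.375]
g(4.3125) = -0.0078 < 0, so the root lies in [4.25, 4.3125]
g(4.28125) = 0.3105 > 0, so the root lies in [4.28125, 4.3125]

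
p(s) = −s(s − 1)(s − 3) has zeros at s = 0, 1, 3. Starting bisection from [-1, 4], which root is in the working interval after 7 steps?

midpoint 1.5: p = 1.125 > 0 → [1.5, 4]
midpoint 2.75: p = 1.203125 > 0 → [2.75, 4]
midpoint 3.375: p = -3.005859 < 0 → [2.75, 3.375]
midpoint 3.0625: p = -0.3948 < 0 → [2.75, 3.0625]
midpoint 2.90625: p = 0.5194 > 0 → [2.90625, 3.0625]
midpoint 2.984375: p = 0.0925 > 0 → [2.984375, 3.0625]
midpoint 3.0234375: p = -0.1434 < 0 → [2.984375, 3.0234375]

3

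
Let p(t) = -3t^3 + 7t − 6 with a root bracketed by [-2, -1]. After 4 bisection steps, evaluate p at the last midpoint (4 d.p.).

p(-1.5) = -6.375 < 0, so the root lies in [-2, -1.5]
p(-1.75) = -2.171875 < 0, so the root lies in [-2, -1.75]
p(-1.875) = 0.650391 > 0, so the root lies in [-1.875, -1.75]
p(-1.8125) = -0.8245 < 0, so the root lies in [-1.875, -1.8125]

-0.8245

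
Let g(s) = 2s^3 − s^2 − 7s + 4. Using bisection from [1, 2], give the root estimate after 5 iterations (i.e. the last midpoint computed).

1.84375

g(1.5) = -2 < 0, so the root lies in [1.5, 2]
g(1.75) = -0.59375 < 0, so the root lies in [1.75, 2]
g(1.875) = 0.542969 > 0, so the root lies in [1.75, 1.875]
g(1.8125) = -0.064 < 0, so the root lies in [1.8125, 1.875]
g(1.84375) = 0.2297 > 0, so the root lies in [1.8125, 1.84375]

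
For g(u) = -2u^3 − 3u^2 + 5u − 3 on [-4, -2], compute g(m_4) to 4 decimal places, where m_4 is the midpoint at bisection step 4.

-0.6211

u = -3 gives g = 9, positive; keep [-3, -2]
u = -2.5 gives g = -3, negative; keep [-3, -2.5]
u = -2.75 gives g = 2.15625, positive; keep [-2.75, -2.5]
u = -2.625 gives g = -0.6211, negative; keep [-2.75, -2.625]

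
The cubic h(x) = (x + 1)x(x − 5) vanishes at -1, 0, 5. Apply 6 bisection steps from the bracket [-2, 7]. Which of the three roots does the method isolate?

5

h(2.5) = -21.875 < 0, so the root lies in [2.5, 7]
h(4.75) = -6.828125 < 0, so the root lies in [4.75, 7]
h(5.875) = 35.341797 > 0, so the root lies in [4.75, 5.875]
h(5.3125) = 10.4797 > 0, so the root lies in [4.75, 5.3125]
h(5.03125) = 0.9483 > 0, so the root lies in [4.75, 5.03125]
h(4.890625) = -3.151 < 0, so the root lies in [4.890625, 5.03125]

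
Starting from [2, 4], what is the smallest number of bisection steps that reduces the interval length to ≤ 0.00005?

16

Width after n steps is 2/2^n. Need 2^n ≥ 2/0.00005 = 40000.
2^15 = 32768 < 40000 ≤ 2^16 = 65536, so n = 16.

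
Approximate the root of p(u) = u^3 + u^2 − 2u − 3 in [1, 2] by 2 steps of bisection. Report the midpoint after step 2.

1.75

m = 1.5, p(m) = -0.375 (−); new bracket [1.5, 2]
m = 1.75, p(m) = 1.921875 (+); new bracket [1.5, 1.75]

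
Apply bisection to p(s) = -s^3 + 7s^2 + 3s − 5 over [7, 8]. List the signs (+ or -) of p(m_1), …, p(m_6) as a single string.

-+-+--

m = 7.5, p(m) = -10.625 (−); new bracket [7, 7.5]
m = 7.25, p(m) = 3.609375 (+); new bracket [7.25, 7.5]
m = 7.375, p(m) = -3.271484 (−); new bracket [7.25, 7.375]
m = 7.3125, p(m) = 0.2273 (+); new bracket [7.3125, 7.375]
m = 7.34375, p(m) = -1.5074 (−); new bracket [7.3125, 7.34375]
m = 7.328125, p(m) = -0.6364 (−); new bracket [7.3125, 7.328125]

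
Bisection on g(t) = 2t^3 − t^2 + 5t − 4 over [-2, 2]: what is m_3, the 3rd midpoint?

0.5

t = 0 gives g = -4, negative; keep [0, 2]
t = 1 gives g = 2, positive; keep [0, 1]
t = 0.5 gives g = -1.5, negative; keep [0.5, 1]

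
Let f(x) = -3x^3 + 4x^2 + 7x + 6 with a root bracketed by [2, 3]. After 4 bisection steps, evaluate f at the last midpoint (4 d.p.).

midpoint 2.5: f = 1.625 > 0 → [2.5, 3]
midpoint 2.75: f = -6.890625 < 0 → [2.5, 2.75]
midpoint 2.625: f = -2.326172 < 0 → [2.5, 2.625]
midpoint 2.5625: f = -0.2761 < 0 → [2.5, 2.5625]

-0.2761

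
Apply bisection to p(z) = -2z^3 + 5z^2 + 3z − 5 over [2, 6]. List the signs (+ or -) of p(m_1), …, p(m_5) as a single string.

--+-+

m = 4, p(m) = -41 (−); new bracket [2, 4]
m = 3, p(m) = -5 (−); new bracket [2, 3]
m = 2.5, p(m) = 2.5 (+); new bracket [2.5, 3]
m = 2.75, p(m) = -0.5312 (−); new bracket [2.5, 2.75]
m = 2.625, p(m) = 1.1523 (+); new bracket [2.625, 2.75]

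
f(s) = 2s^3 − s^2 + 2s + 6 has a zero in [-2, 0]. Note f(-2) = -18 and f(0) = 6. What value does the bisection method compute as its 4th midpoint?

m = -1, f(m) = 1 (+); new bracket [-2, -1]
m = -1.5, f(m) = -6 (−); new bracket [-1.5, -1]
m = -1.25, f(m) = -1.96875 (−); new bracket [-1.25, -1]
m = -1.125, f(m) = -0.3633 (−); new bracket [-1.125, -1]

-1.125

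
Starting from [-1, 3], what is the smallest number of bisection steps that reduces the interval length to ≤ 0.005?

10

Width after n steps is 4/2^n. Need 2^n ≥ 4/0.005 = 800.
2^9 = 512 < 800 ≤ 2^10 = 1024, so n = 10.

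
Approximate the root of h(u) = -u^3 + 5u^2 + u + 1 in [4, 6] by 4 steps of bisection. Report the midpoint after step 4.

5.125

midpoint 5: h = 6 > 0 → [5, 6]
midpoint 5.5: h = -8.625 < 0 → [5, 5.5]
midpoint 5.25: h = -0.640625 < 0 → [5, 5.25]
midpoint 5.125: h = 2.8418 > 0 → [5.125, 5.25]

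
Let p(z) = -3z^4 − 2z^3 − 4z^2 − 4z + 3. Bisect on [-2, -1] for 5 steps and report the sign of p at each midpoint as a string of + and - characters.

midpoint -1.5: p = -8.4375 < 0 → [-1.5, -1]
midpoint -1.25: p = -1.667969 < 0 → [-1.25, -1]
midpoint -1.125: p = 0.479736 > 0 → [-1.25, -1.125]
midpoint -1.1875: p = -0.5071 < 0 → [-1.1875, -1.125]
midpoint -1.15625: p = 0.0069 > 0 → [-1.1875, -1.15625]

--+-+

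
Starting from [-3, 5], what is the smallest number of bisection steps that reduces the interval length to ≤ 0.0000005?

24

Width after n steps is 8/2^n. Need 2^n ≥ 8/0.0000005 = 16000000.
2^23 = 8388608 < 16000000 ≤ 2^24 = 16777216, so n = 24.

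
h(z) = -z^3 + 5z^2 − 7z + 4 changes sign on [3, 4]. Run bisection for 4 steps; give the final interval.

m = 3.5, h(m) = -2.125 (−); new bracket [3, 3.5]
m = 3.25, h(m) = -0.265625 (−); new bracket [3, 3.25]
m = 3.125, h(m) = 0.435547 (+); new bracket [3.125, 3.25]
m = 3.1875, h(m) = 0.1028 (+); new bracket [3.1875, 3.25]

[3.1875, 3.25]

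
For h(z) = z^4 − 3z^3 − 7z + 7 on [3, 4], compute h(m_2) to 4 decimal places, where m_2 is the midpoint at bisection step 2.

m = 3.5, h(m) = 3.9375 (+); new bracket [3, 3.5]
m = 3.25, h(m) = -7.167969 (−); new bracket [3.25, 3.5]

-7.1680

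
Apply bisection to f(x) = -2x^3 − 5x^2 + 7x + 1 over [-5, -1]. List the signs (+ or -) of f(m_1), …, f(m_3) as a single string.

m = -3, f(m) = -11 (−); new bracket [-5, -3]
m = -4, f(m) = 21 (+); new bracket [-4, -3]
m = -3.5, f(m) = 1 (+); new bracket [-3.5, -3]

-++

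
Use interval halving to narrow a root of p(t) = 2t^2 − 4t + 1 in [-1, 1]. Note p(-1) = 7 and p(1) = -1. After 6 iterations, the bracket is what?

midpoint 0: p = 1 > 0 → [0, 1]
midpoint 0.5: p = -0.5 < 0 → [0, 0.5]
midpoint 0.25: p = 0.125 > 0 → [0.25, 0.5]
midpoint 0.375: p = -0.2188 < 0 → [0.25, 0.375]
midpoint 0.3125: p = -0.0547 < 0 → [0.25, 0.3125]
midpoint 0.28125: p = 0.0332 > 0 → [0.28125, 0.3125]

[0.28125, 0.3125]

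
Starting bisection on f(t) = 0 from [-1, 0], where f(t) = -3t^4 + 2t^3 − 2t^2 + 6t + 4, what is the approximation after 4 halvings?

-0.5625

m = -0.5, f(m) = 0.0625 (+); new bracket [-1, -0.5]
m = -0.75, f(m) = -3.417969 (−); new bracket [-0.75, -0.5]
m = -0.625, f(m) = -1.477295 (−); new bracket [-0.625, -0.5]
m = -0.5625, f(m) = -0.6641 (−); new bracket [-0.5625, -0.5]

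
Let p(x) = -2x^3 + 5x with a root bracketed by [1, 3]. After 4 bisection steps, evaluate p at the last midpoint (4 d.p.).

-0.4570

p(2) = -6 < 0, so the root lies in [1, 2]
p(1.5) = 0.75 > 0, so the root lies in [1.5, 2]
p(1.75) = -1.96875 < 0, so the root lies in [1.5, 1.75]
p(1.625) = -0.457 < 0, so the root lies in [1.5, 1.625]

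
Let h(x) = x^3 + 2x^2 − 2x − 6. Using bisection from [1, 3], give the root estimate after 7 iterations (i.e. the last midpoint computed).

1.609375

midpoint 2: h = 6 > 0 → [1, 2]
midpoint 1.5: h = -1.125 < 0 → [1.5, 2]
midpoint 1.75: h = 1.984375 > 0 → [1.5, 1.75]
midpoint 1.625: h = 0.3223 > 0 → [1.5, 1.625]
midpoint 1.5625: h = -0.4275 < 0 → [1.5625, 1.625]
midpoint 1.59375: h = -0.0592 < 0 → [1.59375, 1.625]
midpoint 1.609375: h = 0.1298 > 0 → [1.59375, 1.609375]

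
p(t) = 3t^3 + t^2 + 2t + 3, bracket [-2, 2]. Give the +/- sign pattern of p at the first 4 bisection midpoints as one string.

midpoint 0: p = 3 > 0 → [-2, 0]
midpoint -1: p = -1 < 0 → [-1, 0]
midpoint -0.5: p = 1.875 > 0 → [-1, -0.5]
midpoint -0.75: p = 0.7969 > 0 → [-1, -0.75]

+-++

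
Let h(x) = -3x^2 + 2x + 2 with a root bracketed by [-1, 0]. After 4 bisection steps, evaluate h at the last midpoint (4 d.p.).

x = -0.5 gives h = 0.25, positive; keep [-1, -0.5]
x = -0.75 gives h = -1.1875, negative; keep [-0.75, -0.5]
x = -0.625 gives h = -0.421875, negative; keep [-0.625, -0.5]
x = -0.5625 gives h = -0.0742, negative; keep [-0.5625, -0.5]

-0.0742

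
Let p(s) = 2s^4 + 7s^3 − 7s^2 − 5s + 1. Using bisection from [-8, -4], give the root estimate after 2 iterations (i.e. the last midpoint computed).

-5

m = -6, p(m) = 859 (+); new bracket [-6, -4]
m = -5, p(m) = 226 (+); new bracket [-5, -4]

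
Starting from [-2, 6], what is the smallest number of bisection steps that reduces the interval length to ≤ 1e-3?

Width after n steps is 8/2^n. Need 2^n ≥ 8/1e-3 = 8000.
2^12 = 4096 < 8000 ≤ 2^13 = 8192, so n = 13.

13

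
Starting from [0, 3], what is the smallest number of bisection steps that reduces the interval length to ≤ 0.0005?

Width after n steps is 3/2^n. Need 2^n ≥ 3/0.0005 = 6000.
2^12 = 4096 < 6000 ≤ 2^13 = 8192, so n = 13.

13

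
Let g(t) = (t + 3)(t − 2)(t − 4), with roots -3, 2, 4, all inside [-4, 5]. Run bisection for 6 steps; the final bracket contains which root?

-3

t = 0.5 gives g = 18.375, positive; keep [-4, 0.5]
t = -1.75 gives g = 26.953125, positive; keep [-4, -1.75]
t = -2.875 gives g = 4.189453, positive; keep [-4, -2.875]
t = -3.4375 gives g = -17.6931, negative; keep [-3.4375, -2.875]
t = -3.15625 gives g = -5.7655, negative; keep [-3.15625, -2.875]
t = -3.015625 gives g = -0.5498, negative; keep [-3.015625, -2.875]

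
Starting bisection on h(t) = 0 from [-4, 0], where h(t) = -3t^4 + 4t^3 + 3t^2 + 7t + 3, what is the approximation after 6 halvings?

-0.4375

m = -2, h(m) = -79 (−); new bracket [-2, 0]
m = -1, h(m) = -8 (−); new bracket [-1, 0]
m = -0.5, h(m) = -0.4375 (−); new bracket [-0.5, 0]
m = -0.25, h(m) = 1.3633 (+); new bracket [-0.5, -0.25]
m = -0.375, h(m) = 0.5266 (+); new bracket [-0.5, -0.375]
m = -0.4375, h(m) = 0.0668 (+); new bracket [-0.5, -0.4375]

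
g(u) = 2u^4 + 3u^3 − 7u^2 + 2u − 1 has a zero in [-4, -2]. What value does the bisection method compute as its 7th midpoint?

u = -3 gives g = 11, positive; keep [-3, -2]
u = -2.5 gives g = -18.5, negative; keep [-3, -2.5]
u = -2.75 gives g = -7.445312, negative; keep [-3, -2.75]
u = -2.875 gives g = 0.7407, positive; keep [-2.875, -2.75]
u = -2.8125 gives g = -3.5969, negative; keep [-2.875, -2.8125]
u = -2.84375 gives g = -1.491, negative; keep [-2.875, -2.84375]
u = -2.859375 gives g = -0.3911, negative; keep [-2.875, -2.859375]

-2.859375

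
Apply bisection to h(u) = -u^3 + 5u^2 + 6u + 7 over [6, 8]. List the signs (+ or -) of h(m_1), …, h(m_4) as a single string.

---+

h(7) = -49 < 0, so the root lies in [6, 7]
h(6.5) = -17.375 < 0, so the root lies in [6, 6.5]
h(6.25) = -4.328125 < 0, so the root lies in [6, 6.25]
h(6.125) = 1.5449 > 0, so the root lies in [6.125, 6.25]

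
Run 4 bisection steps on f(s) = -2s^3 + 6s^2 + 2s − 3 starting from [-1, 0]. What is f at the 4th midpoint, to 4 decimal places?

0.4087

m = -0.5, f(m) = -2.25 (−); new bracket [-1, -0.5]
m = -0.75, f(m) = -0.28125 (−); new bracket [-1, -0.75]
m = -0.875, f(m) = 1.183594 (+); new bracket [-0.875, -0.75]
m = -0.8125, f(m) = 0.4087 (+); new bracket [-0.8125, -0.75]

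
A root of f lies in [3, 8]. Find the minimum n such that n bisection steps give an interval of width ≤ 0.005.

10

Width after n steps is 5/2^n. Need 2^n ≥ 5/0.005 = 1000.
2^9 = 512 < 1000 ≤ 2^10 = 1024, so n = 10.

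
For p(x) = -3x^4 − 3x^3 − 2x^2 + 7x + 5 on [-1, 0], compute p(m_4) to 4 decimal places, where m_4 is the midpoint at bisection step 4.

midpoint -0.5: p = 1.1875 > 0 → [-1, -0.5]
midpoint -0.75: p = -1.058594 < 0 → [-0.75, -0.5]
midpoint -0.625: p = 0.118408 > 0 → [-0.75, -0.625]
midpoint -0.6875: p = -0.4532 < 0 → [-0.6875, -0.625]

-0.4532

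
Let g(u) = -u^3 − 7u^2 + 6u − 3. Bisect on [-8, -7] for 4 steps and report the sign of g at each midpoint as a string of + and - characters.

g(-7.5) = -19.875 < 0, so the root lies in [-8, -7.5]
g(-7.75) = -4.453125 < 0, so the root lies in [-8, -7.75]
g(-7.875) = 4.013672 > 0, so the root lies in [-7.875, -7.75]
g(-7.8125) = -0.2839 < 0, so the root lies in [-7.875, -7.8125]

--+-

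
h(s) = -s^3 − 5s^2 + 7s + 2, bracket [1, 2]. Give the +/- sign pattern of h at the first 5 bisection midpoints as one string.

-+-+-

m = 1.5, h(m) = -2.125 (−); new bracket [1, 1.5]
m = 1.25, h(m) = 0.984375 (+); new bracket [1.25, 1.5]
m = 1.375, h(m) = -0.427734 (−); new bracket [1.25, 1.375]
m = 1.3125, h(m) = 0.3132 (+); new bracket [1.3125, 1.375]
m = 1.34375, h(m) = -0.0484 (−); new bracket [1.3125, 1.34375]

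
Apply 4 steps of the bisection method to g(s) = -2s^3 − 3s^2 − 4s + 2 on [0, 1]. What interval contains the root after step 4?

[0.3125, 0.375]

m = 0.5, g(m) = -1 (−); new bracket [0, 0.5]
m = 0.25, g(m) = 0.78125 (+); new bracket [0.25, 0.5]
m = 0.375, g(m) = -0.027344 (−); new bracket [0.25, 0.375]
m = 0.3125, g(m) = 0.396 (+); new bracket [0.3125, 0.375]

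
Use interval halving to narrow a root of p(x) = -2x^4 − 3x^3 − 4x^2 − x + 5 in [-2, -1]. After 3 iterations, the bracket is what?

midpoint -1.5: p = -2.5 < 0 → [-1.5, -1]
midpoint -1.25: p = 0.976562 > 0 → [-1.5, -1.25]
midpoint -1.375: p = -0.537598 < 0 → [-1.375, -1.25]

[-1.375, -1.25]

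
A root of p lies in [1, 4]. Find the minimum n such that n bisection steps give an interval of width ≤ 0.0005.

13

Width after n steps is 3/2^n. Need 2^n ≥ 3/0.0005 = 6000.
2^12 = 4096 < 6000 ≤ 2^13 = 8192, so n = 13.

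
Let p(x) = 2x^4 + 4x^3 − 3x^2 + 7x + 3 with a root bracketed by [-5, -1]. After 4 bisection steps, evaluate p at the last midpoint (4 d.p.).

midpoint -3: p = 9 > 0 → [-3, -1]
midpoint -2: p = -23 < 0 → [-3, -2]
midpoint -2.5: p = -17.625 < 0 → [-3, -2.5]
midpoint -2.75: p = -7.7422 < 0 → [-3, -2.75]

-7.7422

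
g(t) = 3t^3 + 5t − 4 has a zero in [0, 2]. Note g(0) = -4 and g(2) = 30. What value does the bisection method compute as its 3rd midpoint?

g(1) = 4 > 0, so the root lies in [0, 1]
g(0.5) = -1.125 < 0, so the root lies in [0.5, 1]
g(0.75) = 1.015625 > 0, so the root lies in [0.5, 0.75]

0.75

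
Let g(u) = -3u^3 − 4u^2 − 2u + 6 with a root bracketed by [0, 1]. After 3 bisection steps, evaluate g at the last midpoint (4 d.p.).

g(0.5) = 3.625 > 0, so the root lies in [0.5, 1]
g(0.75) = 0.984375 > 0, so the root lies in [0.75, 1]
g(0.875) = -0.822266 < 0, so the root lies in [0.75, 0.875]

-0.8223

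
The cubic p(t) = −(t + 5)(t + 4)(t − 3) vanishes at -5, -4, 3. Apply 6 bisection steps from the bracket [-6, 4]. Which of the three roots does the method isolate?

t = -1 gives p = 48, positive; keep [-1, 4]
t = 1.5 gives p = 53.625, positive; keep [1.5, 4]
t = 2.75 gives p = 13.078125, positive; keep [2.75, 4]
t = 3.375 gives p = -23.1621, negative; keep [2.75, 3.375]
t = 3.0625 gives p = -3.5588, negative; keep [2.75, 3.0625]
t = 2.90625 gives p = 5.119, positive; keep [2.90625, 3.0625]

3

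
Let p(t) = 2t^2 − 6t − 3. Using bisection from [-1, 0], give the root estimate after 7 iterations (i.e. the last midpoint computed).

-0.4296875

t = -0.5 gives p = 0.5, positive; keep [-0.5, 0]
t = -0.25 gives p = -1.375, negative; keep [-0.5, -0.25]
t = -0.375 gives p = -0.46875, negative; keep [-0.5, -0.375]
t = -0.4375 gives p = 0.0078, positive; keep [-0.4375, -0.375]
t = -0.40625 gives p = -0.2324, negative; keep [-0.4375, -0.40625]
t = -0.421875 gives p = -0.1128, negative; keep [-0.4375, -0.421875]
t = -0.4296875 gives p = -0.0526, negative; keep [-0.4375, -0.4296875]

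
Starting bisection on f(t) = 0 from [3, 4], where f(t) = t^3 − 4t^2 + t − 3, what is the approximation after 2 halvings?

3.75

f(3.5) = -5.625 < 0, so the root lies in [3.5, 4]
f(3.75) = -2.765625 < 0, so the root lies in [3.75, 4]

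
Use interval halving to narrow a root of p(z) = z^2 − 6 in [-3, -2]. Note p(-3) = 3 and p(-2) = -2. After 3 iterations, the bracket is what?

m = -2.5, p(m) = 0.25 (+); new bracket [-2.5, -2]
m = -2.25, p(m) = -0.9375 (−); new bracket [-2.5, -2.25]
m = -2.375, p(m) = -0.359375 (−); new bracket [-2.5, -2.375]

[-2.5, -2.375]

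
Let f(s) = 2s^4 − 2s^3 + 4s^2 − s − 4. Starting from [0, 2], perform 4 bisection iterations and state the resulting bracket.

[1, 1.125]

m = 1, f(m) = -1 (−); new bracket [1, 2]
m = 1.5, f(m) = 6.875 (+); new bracket [1, 1.5]
m = 1.25, f(m) = 1.976562 (+); new bracket [1, 1.25]
m = 1.125, f(m) = 0.2935 (+); new bracket [1, 1.125]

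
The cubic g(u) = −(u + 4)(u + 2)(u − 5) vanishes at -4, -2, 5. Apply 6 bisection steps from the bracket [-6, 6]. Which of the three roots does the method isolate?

g(0) = 40 > 0, so the root lies in [0, 6]
g(3) = 70 > 0, so the root lies in [3, 6]
g(4.5) = 27.625 > 0, so the root lies in [4.5, 6]
g(5.25) = -16.7656 < 0, so the root lies in [4.5, 5.25]
g(4.875) = 7.627 > 0, so the root lies in [4.875, 5.25]
g(5.0625) = -4.0002 < 0, so the root lies in [4.875, 5.0625]

5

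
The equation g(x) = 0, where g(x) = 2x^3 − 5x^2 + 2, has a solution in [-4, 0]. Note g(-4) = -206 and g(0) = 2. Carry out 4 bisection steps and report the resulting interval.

g(-2) = -34 < 0, so the root lies in [-2, 0]
g(-1) = -5 < 0, so the root lies in [-1, 0]
g(-0.5) = 0.5 > 0, so the root lies in [-1, -0.5]
g(-0.75) = -1.6562 < 0, so the root lies in [-0.75, -0.5]

[-0.75, -0.5]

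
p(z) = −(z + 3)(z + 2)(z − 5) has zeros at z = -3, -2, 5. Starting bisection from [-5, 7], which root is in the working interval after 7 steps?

5

m = 1, p(m) = 48 (+); new bracket [1, 7]
m = 4, p(m) = 42 (+); new bracket [4, 7]
m = 5.5, p(m) = -31.875 (−); new bracket [4, 5.5]
m = 4.75, p(m) = 13.0781 (+); new bracket [4.75, 5.5]
m = 5.125, p(m) = -7.2363 (−); new bracket [4.75, 5.125]
m = 4.9375, p(m) = 3.4417 (+); new bracket [4.9375, 5.125]
m = 5.03125, p(m) = -1.7647 (−); new bracket [4.9375, 5.03125]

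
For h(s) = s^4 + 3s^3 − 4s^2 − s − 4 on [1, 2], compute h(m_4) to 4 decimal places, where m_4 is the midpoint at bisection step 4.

h(1.5) = 0.6875 > 0, so the root lies in [1, 1.5]
h(1.25) = -3.199219 < 0, so the root lies in [1.25, 1.5]
h(1.375) = -1.564209 < 0, so the root lies in [1.375, 1.5]
h(1.4375) = -0.5217 < 0, so the root lies in [1.4375, 1.5]

-0.5217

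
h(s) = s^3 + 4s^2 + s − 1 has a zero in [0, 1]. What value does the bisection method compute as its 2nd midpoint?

m = 0.5, h(m) = 0.625 (+); new bracket [0, 0.5]
m = 0.25, h(m) = -0.484375 (−); new bracket [0.25, 0.5]

0.25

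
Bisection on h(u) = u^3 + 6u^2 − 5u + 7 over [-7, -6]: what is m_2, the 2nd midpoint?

-6.75

u = -6.5 gives h = 18.375, positive; keep [-7, -6.5]
u = -6.75 gives h = 6.578125, positive; keep [-7, -6.75]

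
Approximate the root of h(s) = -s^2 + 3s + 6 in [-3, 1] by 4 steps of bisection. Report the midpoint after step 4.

-1.25

midpoint -1: h = 2 > 0 → [-3, -1]
midpoint -2: h = -4 < 0 → [-2, -1]
midpoint -1.5: h = -0.75 < 0 → [-1.5, -1]
midpoint -1.25: h = 0.6875 > 0 → [-1.5, -1.25]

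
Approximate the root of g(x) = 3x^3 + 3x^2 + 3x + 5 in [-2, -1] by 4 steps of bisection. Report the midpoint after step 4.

g(-1.5) = -2.875 < 0, so the root lies in [-1.5, -1]
g(-1.25) = 0.078125 > 0, so the root lies in [-1.5, -1.25]
g(-1.375) = -1.251953 < 0, so the root lies in [-1.375, -1.25]
g(-1.3125) = -0.5525 < 0, so the root lies in [-1.3125, -1.25]

-1.3125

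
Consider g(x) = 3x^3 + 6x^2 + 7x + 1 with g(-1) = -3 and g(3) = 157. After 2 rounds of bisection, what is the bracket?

midpoint 1: g = 17 > 0 → [-1, 1]
midpoint 0: g = 1 > 0 → [-1, 0]

[-1, 0]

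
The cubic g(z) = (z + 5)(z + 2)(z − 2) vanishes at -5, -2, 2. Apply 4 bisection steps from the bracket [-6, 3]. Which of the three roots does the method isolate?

2

midpoint -1.5: g = -6.125 < 0 → [-1.5, 3]
midpoint 0.75: g = -19.765625 < 0 → [0.75, 3]
midpoint 1.875: g = -3.330078 < 0 → [1.875, 3]
midpoint 2.4375: g = 14.4392 > 0 → [1.875, 2.4375]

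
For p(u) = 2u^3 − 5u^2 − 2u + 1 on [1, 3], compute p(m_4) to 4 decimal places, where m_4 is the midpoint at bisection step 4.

u = 2 gives p = -7, negative; keep [2, 3]
u = 2.5 gives p = -4, negative; keep [2.5, 3]
u = 2.75 gives p = -0.71875, negative; keep [2.75, 3]
u = 2.875 gives p = 1.4492, positive; keep [2.75, 2.875]

1.4492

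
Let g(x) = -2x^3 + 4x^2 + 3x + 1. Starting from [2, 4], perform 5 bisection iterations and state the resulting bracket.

g(3) = -8 < 0, so the root lies in [2, 3]
g(2.5) = 2.25 > 0, so the root lies in [2.5, 3]
g(2.75) = -2.09375 < 0, so the root lies in [2.5, 2.75]
g(2.625) = 0.2617 > 0, so the root lies in [2.625, 2.75]
g(2.6875) = -0.8687 < 0, so the root lies in [2.625, 2.6875]

[2.625, 2.6875]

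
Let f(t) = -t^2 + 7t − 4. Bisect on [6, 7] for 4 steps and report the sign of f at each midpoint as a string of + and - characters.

midpoint 6.5: f = -0.75 < 0 → [6, 6.5]
midpoint 6.25: f = 0.6875 > 0 → [6.25, 6.5]
midpoint 6.375: f = -0.015625 < 0 → [6.25, 6.375]
midpoint 6.3125: f = 0.3398 > 0 → [6.3125, 6.375]

-+-+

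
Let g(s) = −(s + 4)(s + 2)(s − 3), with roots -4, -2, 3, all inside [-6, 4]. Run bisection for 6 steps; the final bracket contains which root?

midpoint -1: g = 12 > 0 → [-1, 4]
midpoint 1.5: g = 28.875 > 0 → [1.5, 4]
midpoint 2.75: g = 8.015625 > 0 → [2.75, 4]
midpoint 3.375: g = -14.8652 < 0 → [2.75, 3.375]
midpoint 3.0625: g = -2.2346 < 0 → [2.75, 3.0625]
midpoint 2.90625: g = 3.1766 > 0 → [2.90625, 3.0625]

3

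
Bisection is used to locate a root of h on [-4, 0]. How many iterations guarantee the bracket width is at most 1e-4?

Width after n steps is 4/2^n. Need 2^n ≥ 4/1e-4 = 40000.
2^15 = 32768 < 40000 ≤ 2^16 = 65536, so n = 16.

16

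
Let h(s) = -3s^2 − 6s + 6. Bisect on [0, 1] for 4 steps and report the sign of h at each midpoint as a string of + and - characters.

+-++

s = 0.5 gives h = 2.25, positive; keep [0.5, 1]
s = 0.75 gives h = -0.1875, negative; keep [0.5, 0.75]
s = 0.625 gives h = 1.078125, positive; keep [0.625, 0.75]
s = 0.6875 gives h = 0.457, positive; keep [0.6875, 0.75]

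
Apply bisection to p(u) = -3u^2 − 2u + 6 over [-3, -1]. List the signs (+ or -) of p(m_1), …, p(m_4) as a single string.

-++-

p(-2) = -2 < 0, so the root lies in [-2, -1]
p(-1.5) = 2.25 > 0, so the root lies in [-2, -1.5]
p(-1.75) = 0.3125 > 0, so the root lies in [-2, -1.75]
p(-1.875) = -0.7969 < 0, so the root lies in [-1.875, -1.75]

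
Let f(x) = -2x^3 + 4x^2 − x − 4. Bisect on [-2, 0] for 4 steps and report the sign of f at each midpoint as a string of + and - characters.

midpoint -1: f = 3 > 0 → [-1, 0]
midpoint -0.5: f = -2.25 < 0 → [-1, -0.5]
midpoint -0.75: f = -0.15625 < 0 → [-1, -0.75]
midpoint -0.875: f = 1.2773 > 0 → [-0.875, -0.75]

+--+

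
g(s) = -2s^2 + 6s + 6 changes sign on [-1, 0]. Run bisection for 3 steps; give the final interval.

midpoint -0.5: g = 2.5 > 0 → [-1, -0.5]
midpoint -0.75: g = 0.375 > 0 → [-1, -0.75]
midpoint -0.875: g = -0.78125 < 0 → [-0.875, -0.75]

[-0.875, -0.75]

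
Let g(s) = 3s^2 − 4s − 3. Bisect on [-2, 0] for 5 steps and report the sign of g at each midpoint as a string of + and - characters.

s = -1 gives g = 4, positive; keep [-1, 0]
s = -0.5 gives g = -0.25, negative; keep [-1, -0.5]
s = -0.75 gives g = 1.6875, positive; keep [-0.75, -0.5]
s = -0.625 gives g = 0.6719, positive; keep [-0.625, -0.5]
s = -0.5625 gives g = 0.1992, positive; keep [-0.5625, -0.5]

+-+++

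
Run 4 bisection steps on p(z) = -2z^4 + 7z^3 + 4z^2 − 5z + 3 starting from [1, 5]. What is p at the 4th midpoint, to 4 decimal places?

midpoint 3: p = 51 > 0 → [3, 5]
midpoint 4: p = -17 < 0 → [3, 4]
midpoint 3.5: p = 34.5 > 0 → [3.5, 4]
midpoint 3.75: p = 14.1328 > 0 → [3.75, 4]

14.1328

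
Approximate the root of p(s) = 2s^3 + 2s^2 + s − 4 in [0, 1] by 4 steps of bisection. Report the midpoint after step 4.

0.9375

s = 0.5 gives p = -2.75, negative; keep [0.5, 1]
s = 0.75 gives p = -1.28125, negative; keep [0.75, 1]
s = 0.875 gives p = -0.253906, negative; keep [0.875, 1]
s = 0.9375 gives p = 0.3433, positive; keep [0.875, 0.9375]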